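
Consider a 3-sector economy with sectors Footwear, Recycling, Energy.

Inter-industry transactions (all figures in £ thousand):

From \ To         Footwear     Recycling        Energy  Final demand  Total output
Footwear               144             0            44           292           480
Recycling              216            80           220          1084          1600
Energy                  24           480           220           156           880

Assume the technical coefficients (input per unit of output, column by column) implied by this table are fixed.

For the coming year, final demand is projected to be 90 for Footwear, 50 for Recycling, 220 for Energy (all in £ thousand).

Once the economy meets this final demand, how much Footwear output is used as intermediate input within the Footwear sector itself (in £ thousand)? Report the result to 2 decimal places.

z_11 = 47.06

Technical coefficients a_ij = z_ij / X_j:
  a_11 = 144/480 = 0.30, a_21 = 216/480 = 0.45, a_31 = 24/480 = 0.05
  a_12 = 0/1600 = 0.00, a_22 = 80/1600 = 0.05, a_32 = 480/1600 = 0.30
  a_13 = 44/880 = 0.05, a_23 = 220/880 = 0.25, a_33 = 220/880 = 0.25
I − A =
  [   0.70     0.00    -0.05]
  [  -0.45     0.95    -0.25]
  [  -0.05    -0.30     0.75]
Cofactors of I−A, C_ij = (−1)^(i+j)·(minor ij) (rows/columns in the sector order above):
  C_11 = (0.95)(0.75) − (-0.25)(-0.30) = 0.6375
  C_12 = −[(-0.45)(0.75) − (-0.25)(-0.05)] = 0.3500
  C_13 = (-0.45)(-0.30) − (0.95)(-0.05) = 0.1825
  C_21 = −[(0.00)(0.75) − (-0.05)(-0.30)] = 0.0150
  C_22 = (0.70)(0.75) − (-0.05)(-0.05) = 0.5225
  C_23 = −[(0.70)(-0.30) − (0.00)(-0.05)] = 0.2100
  C_31 = (0.00)(-0.25) − (-0.05)(0.95) = 0.0475
  C_32 = −[(0.70)(-0.25) − (-0.05)(-0.45)] = 0.1975
  C_33 = (0.70)(0.95) − (0.00)(-0.45) = 0.6650
det(I−A) = Σ_j (I−A)_1j·C_1j = (0.70)(0.6375) + (0.00)(0.3500) + (-0.05)(0.1825) = 0.437125
adj(I−A) = Cᵀ =
  [ 0.6375   0.0150   0.0475]
  [ 0.3500   0.5225   0.1975]
  [ 0.1825   0.2100   0.6650]
(I − A)⁻¹ = adj(I−A) / det(I−A) ≈
  [   1.4584     0.0343     0.1087]
  [   0.8007     1.1953     0.4518]
  [   0.4175     0.4804     1.5213]
First solve x = (I − A)⁻¹ d = adj(I−A)·d / det(I−A); in particular x_1 = (0.6375·90 + 0.0150·50 + 0.0475·220) / 0.437125 = 68.575 / 0.437125 ≈ 156.8773.
Intermediate flow from 1 to 1: z_11 = a_11 · x_1 = 0.30 × 68.575 / 0.437125 = 20.5725 / 0.437125 ≈ 47.06.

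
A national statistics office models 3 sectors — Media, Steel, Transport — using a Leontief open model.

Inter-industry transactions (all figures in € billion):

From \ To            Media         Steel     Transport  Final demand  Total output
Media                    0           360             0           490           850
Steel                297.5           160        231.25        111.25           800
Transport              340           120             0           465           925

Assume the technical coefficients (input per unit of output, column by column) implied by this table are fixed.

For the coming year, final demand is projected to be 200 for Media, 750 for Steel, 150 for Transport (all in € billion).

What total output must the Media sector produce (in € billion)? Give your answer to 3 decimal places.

Technical coefficients a_ij = z_ij / X_j:
  a_11 = 0/850 = 0.00, a_21 = 297.5/850 = 0.35, a_31 = 340/850 = 0.40
  a_12 = 360/800 = 0.45, a_22 = 160/800 = 0.20, a_32 = 120/800 = 0.15
  a_13 = 0/925 = 0.00, a_23 = 231.25/925 = 0.25, a_33 = 0/925 = 0.00
I − A =
  [   1.00    -0.45     0.00]
  [  -0.35     0.80    -0.25]
  [  -0.40    -0.15     1.00]
Cofactors of I−A, C_ij = (−1)^(i+j)·(minor ij) (rows/columns in the sector order above):
  C_11 = (0.80)(1.00) − (-0.25)(-0.15) = 0.7625
  C_12 = −[(-0.35)(1.00) − (-0.25)(-0.40)] = 0.4500
  C_13 = (-0.35)(-0.15) − (0.80)(-0.40) = 0.3725
  C_21 = −[(-0.45)(1.00) − (0.00)(-0.15)] = 0.4500
  C_22 = (1.00)(1.00) − (0.00)(-0.40) = 1.0000
  C_23 = −[(1.00)(-0.15) − (-0.45)(-0.40)] = 0.3300
  C_31 = (-0.45)(-0.25) − (0.00)(0.80) = 0.1125
  C_32 = −[(1.00)(-0.25) − (0.00)(-0.35)] = 0.2500
  C_33 = (1.00)(0.80) − (-0.45)(-0.35) = 0.6425
det(I−A) = Σ_j (I−A)_1j·C_1j = (1.00)(0.7625) + (-0.45)(0.4500) + (0.00)(0.3725) = 0.5600
adj(I−A) = Cᵀ =
  [ 0.7625   0.4500   0.1125]
  [ 0.4500   1.0000   0.2500]
  [ 0.3725   0.3300   0.6425]
(I − A)⁻¹ = adj(I−A) / det(I−A) ≈
  [   1.3616     0.8036     0.2009]
  [   0.8036     1.7857     0.4464]
  [   0.6652     0.5893     1.1473]
x = (I − A)⁻¹ d = adj(I−A)·d / det(I−A), with det(I−A) = 0.5600:
  x_1 = (0.7625·200 + 0.4500·750 + 0.1125·150) / 0.5600 = 506.875 / 0.5600 ≈ 905.134
  x_2 = (0.4500·200 + 1.0000·750 + 0.2500·150) / 0.5600 = 877.50 / 0.5600 ≈ 1566.964
  x_3 = (0.3725·200 + 0.3300·750 + 0.6425·150) / 0.5600 = 418.375 / 0.5600 ≈ 747.098

x_1 = 905.134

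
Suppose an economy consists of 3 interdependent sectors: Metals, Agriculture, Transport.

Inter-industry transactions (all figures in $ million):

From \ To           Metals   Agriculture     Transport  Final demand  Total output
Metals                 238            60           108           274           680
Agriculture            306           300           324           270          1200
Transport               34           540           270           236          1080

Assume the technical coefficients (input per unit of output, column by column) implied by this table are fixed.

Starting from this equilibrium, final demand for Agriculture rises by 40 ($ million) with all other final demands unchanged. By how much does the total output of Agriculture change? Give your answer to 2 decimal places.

Δx_2 = 81.69

Technical coefficients a_ij = z_ij / X_j:
  a_11 = 238/680 = 0.35, a_21 = 306/680 = 0.45, a_31 = 34/680 = 0.05
  a_12 = 60/1200 = 0.05, a_22 = 300/1200 = 0.25, a_32 = 540/1200 = 0.45
  a_13 = 108/1080 = 0.10, a_23 = 324/1080 = 0.30, a_33 = 270/1080 = 0.25
I − A =
  [   0.65    -0.05    -0.10]
  [  -0.45     0.75    -0.30]
  [  -0.05    -0.45     0.75]
Cofactors of I−A, C_ij = (−1)^(i+j)·(minor ij) (rows/columns in the sector order above):
  C_11 = (0.75)(0.75) − (-0.30)(-0.45) = 0.4275
  C_12 = −[(-0.45)(0.75) − (-0.30)(-0.05)] = 0.3525
  C_13 = (-0.45)(-0.45) − (0.75)(-0.05) = 0.2400
  C_21 = −[(-0.05)(0.75) − (-0.10)(-0.45)] = 0.0825
  C_22 = (0.65)(0.75) − (-0.10)(-0.05) = 0.4825
  C_23 = −[(0.65)(-0.45) − (-0.05)(-0.05)] = 0.2950
  C_31 = (-0.05)(-0.30) − (-0.10)(0.75) = 0.0900
  C_32 = −[(0.65)(-0.30) − (-0.10)(-0.45)] = 0.2400
  C_33 = (0.65)(0.75) − (-0.05)(-0.45) = 0.4650
det(I−A) = Σ_j (I−A)_1j·C_1j = (0.65)(0.4275) + (-0.05)(0.3525) + (-0.10)(0.2400) = 0.23625
adj(I−A) = Cᵀ =
  [ 0.4275   0.0825   0.0900]
  [ 0.3525   0.4825   0.2400]
  [ 0.2400   0.2950   0.4650]
(I − A)⁻¹ = adj(I−A) / det(I−A) ≈
  [   1.8095     0.3492     0.3810]
  [   1.4921     2.0423     1.0159]
  [   1.0159     1.2487     1.9683]
Δx = (I − A)⁻¹ Δd with Δd having +40 in the Agriculture component and 0 elsewhere.
So Δx_2 = L_22 · (+40), where L_22 = adj(I−A)_22 / det(I−A) = 0.4825 / 0.23625.
Δx_2 = 0.4825 × (+40) / 0.23625 = 19.30 / 0.23625 ≈ 81.69.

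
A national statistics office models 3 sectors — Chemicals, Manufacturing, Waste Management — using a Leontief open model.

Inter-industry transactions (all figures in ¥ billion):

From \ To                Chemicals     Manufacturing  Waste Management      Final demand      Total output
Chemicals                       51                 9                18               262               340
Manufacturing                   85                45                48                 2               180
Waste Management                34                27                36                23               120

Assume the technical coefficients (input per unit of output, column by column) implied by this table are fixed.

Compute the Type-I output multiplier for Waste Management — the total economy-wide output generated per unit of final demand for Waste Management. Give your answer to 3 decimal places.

m_3 = 3.087

Technical coefficients a_ij = z_ij / X_j:
  a_11 = 51/340 = 0.15, a_21 = 85/340 = 0.25, a_31 = 34/340 = 0.10
  a_12 = 9/180 = 0.05, a_22 = 45/180 = 0.25, a_32 = 27/180 = 0.15
  a_13 = 18/120 = 0.15, a_23 = 48/120 = 0.40, a_33 = 36/120 = 0.30
I − A =
  [   0.85    -0.05    -0.15]
  [  -0.25     0.75    -0.40]
  [  -0.10    -0.15     0.70]
Cofactors of I−A, C_ij = (−1)^(i+j)·(minor ij) (rows/columns in the sector order above):
  C_11 = (0.75)(0.70) − (-0.40)(-0.15) = 0.4650
  C_12 = −[(-0.25)(0.70) − (-0.40)(-0.10)] = 0.2150
  C_13 = (-0.25)(-0.15) − (0.75)(-0.10) = 0.1125
  C_21 = −[(-0.05)(0.70) − (-0.15)(-0.15)] = 0.0575
  C_22 = (0.85)(0.70) − (-0.15)(-0.10) = 0.5800
  C_23 = −[(0.85)(-0.15) − (-0.05)(-0.10)] = 0.1325
  C_31 = (-0.05)(-0.40) − (-0.15)(0.75) = 0.1325
  C_32 = −[(0.85)(-0.40) − (-0.15)(-0.25)] = 0.3775
  C_33 = (0.85)(0.75) − (-0.05)(-0.25) = 0.6250
det(I−A) = Σ_j (I−A)_1j·C_1j = (0.85)(0.4650) + (-0.05)(0.2150) + (-0.15)(0.1125) = 0.367625
adj(I−A) = Cᵀ =
  [ 0.4650   0.0575   0.1325]
  [ 0.2150   0.5800   0.3775]
  [ 0.1125   0.1325   0.6250]
(I − A)⁻¹ = adj(I−A) / det(I−A) ≈
  [   1.2649     0.1564     0.3604]
  [   0.5848     1.5777     1.0269]
  [   0.3060     0.3604     1.7001]
The output multiplier for sector j is the column-j sum of the Leontief inverse (I − A)⁻¹ = adj(I−A) / det(I−A).
Column 3 of adj(I−A): (0.1325, 0.3775, 0.6250); det(I−A) = 0.367625.
m_3 = (0.1325 + 0.3775 + 0.6250) / 0.367625 = 1.135 / 0.367625 ≈ 3.087.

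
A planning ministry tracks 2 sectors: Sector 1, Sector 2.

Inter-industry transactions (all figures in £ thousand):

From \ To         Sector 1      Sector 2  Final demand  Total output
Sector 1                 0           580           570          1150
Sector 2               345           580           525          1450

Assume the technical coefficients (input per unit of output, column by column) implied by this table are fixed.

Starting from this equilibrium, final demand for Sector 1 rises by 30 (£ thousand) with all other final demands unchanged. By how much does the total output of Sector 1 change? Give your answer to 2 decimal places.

Technical coefficients a_ij = z_ij / X_j:
  a_11 = 0/1150 = 0.00, a_21 = 345/1150 = 0.30
  a_12 = 580/1450 = 0.40, a_22 = 580/1450 = 0.40
I − A =
  [   1.00    -0.40]
  [  -0.30     0.60]
det(I−A) = (1.00)(0.60) − (-0.40)(-0.30) = 0.4800
adj(I−A) = [[0.60, 0.40], [0.30, 1.00]]
(I − A)⁻¹ = adj(I−A) / det(I−A) ≈
  [   1.2500     0.8333]
  [   0.6250     2.0833]
Δx = (I − A)⁻¹ Δd with Δd having +30 in the Sector 1 component and 0 elsewhere.
So Δx_1 = L_11 · (+30), where L_11 = adj(I−A)_11 / det(I−A) = 0.60 / 0.4800.
Δx_1 = 0.60 × (+30) / 0.4800 = 18.00 / 0.4800 = 37.50.

Δx_1 = 37.50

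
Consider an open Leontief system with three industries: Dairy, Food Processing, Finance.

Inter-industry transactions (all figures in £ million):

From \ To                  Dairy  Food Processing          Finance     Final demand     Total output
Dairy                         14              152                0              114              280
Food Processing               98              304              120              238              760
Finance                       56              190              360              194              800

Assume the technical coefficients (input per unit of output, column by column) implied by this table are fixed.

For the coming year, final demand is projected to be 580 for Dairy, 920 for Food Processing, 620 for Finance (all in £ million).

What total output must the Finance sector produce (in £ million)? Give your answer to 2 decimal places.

Technical coefficients a_ij = z_ij / X_j:
  a_11 = 14/280 = 0.05, a_21 = 98/280 = 0.35, a_31 = 56/280 = 0.20
  a_12 = 152/760 = 0.20, a_22 = 304/760 = 0.40, a_32 = 190/760 = 0.25
  a_13 = 0/800 = 0.00, a_23 = 120/800 = 0.15, a_33 = 360/800 = 0.45
I − A =
  [   0.95    -0.20     0.00]
  [  -0.35     0.60    -0.15]
  [  -0.20    -0.25     0.55]
Cofactors of I−A, C_ij = (−1)^(i+j)·(minor ij) (rows/columns in the sector order above):
  C_11 = (0.60)(0.55) − (-0.15)(-0.25) = 0.2925
  C_12 = −[(-0.35)(0.55) − (-0.15)(-0.20)] = 0.2225
  C_13 = (-0.35)(-0.25) − (0.60)(-0.20) = 0.2075
  C_21 = −[(-0.20)(0.55) − (0.00)(-0.25)] = 0.1100
  C_22 = (0.95)(0.55) − (0.00)(-0.20) = 0.5225
  C_23 = −[(0.95)(-0.25) − (-0.20)(-0.20)] = 0.2775
  C_31 = (-0.20)(-0.15) − (0.00)(0.60) = 0.0300
  C_32 = −[(0.95)(-0.15) − (0.00)(-0.35)] = 0.1425
  C_33 = (0.95)(0.60) − (-0.20)(-0.35) = 0.5000
det(I−A) = Σ_j (I−A)_1j·C_1j = (0.95)(0.2925) + (-0.20)(0.2225) + (0.00)(0.2075) = 0.233375
adj(I−A) = Cᵀ =
  [ 0.2925   0.1100   0.0300]
  [ 0.2225   0.5225   0.1425]
  [ 0.2075   0.2775   0.5000]
(I − A)⁻¹ = adj(I−A) / det(I−A) ≈
  [   1.2533     0.4713     0.1285]
  [   0.9534     2.2389     0.6106]
  [   0.8891     1.1891     2.1425]
x = (I − A)⁻¹ d = adj(I−A)·d / det(I−A), with det(I−A) = 0.233375:
  x_1 = (0.2925·580 + 0.1100·920 + 0.0300·620) / 0.233375 = 289.45 / 0.233375 ≈ 1240.28
  x_2 = (0.2225·580 + 0.5225·920 + 0.1425·620) / 0.233375 = 698.10 / 0.233375 ≈ 2991.32
  x_3 = (0.2075·580 + 0.2775·920 + 0.5000·620) / 0.233375 = 685.65 / 0.233375 ≈ 2937.98

x_3 = 2937.98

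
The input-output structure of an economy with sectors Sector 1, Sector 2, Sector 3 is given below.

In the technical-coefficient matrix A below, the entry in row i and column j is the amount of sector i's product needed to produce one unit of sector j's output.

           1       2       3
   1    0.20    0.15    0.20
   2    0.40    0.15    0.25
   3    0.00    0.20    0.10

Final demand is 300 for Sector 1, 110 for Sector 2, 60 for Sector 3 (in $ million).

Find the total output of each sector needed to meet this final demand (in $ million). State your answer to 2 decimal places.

I − A =
  [   0.80    -0.15    -0.20]
  [  -0.40     0.85    -0.25]
  [   0.00    -0.20     0.90]
Cofactors of I−A, C_ij = (−1)^(i+j)·(minor ij) (rows/columns in the sector order above):
  C_11 = (0.85)(0.90) − (-0.25)(-0.20) = 0.7150
  C_12 = −[(-0.40)(0.90) − (-0.25)(0.00)] = 0.3600
  C_13 = (-0.40)(-0.20) − (0.85)(0.00) = 0.0800
  C_21 = −[(-0.15)(0.90) − (-0.20)(-0.20)] = 0.1750
  C_22 = (0.80)(0.90) − (-0.20)(0.00) = 0.7200
  C_23 = −[(0.80)(-0.20) − (-0.15)(0.00)] = 0.1600
  C_31 = (-0.15)(-0.25) − (-0.20)(0.85) = 0.2075
  C_32 = −[(0.80)(-0.25) − (-0.20)(-0.40)] = 0.2800
  C_33 = (0.80)(0.85) − (-0.15)(-0.40) = 0.6200
det(I−A) = Σ_j (I−A)_1j·C_1j = (0.80)(0.7150) + (-0.15)(0.3600) + (-0.20)(0.0800) = 0.5020
adj(I−A) = Cᵀ =
  [ 0.7150   0.1750   0.2075]
  [ 0.3600   0.7200   0.2800]
  [ 0.0800   0.1600   0.6200]
(I − A)⁻¹ = adj(I−A) / det(I−A) ≈
  [   1.4243     0.3486     0.4133]
  [   0.7171     1.4343     0.5578]
  [   0.1594     0.3187     1.2351]
x = (I − A)⁻¹ d = adj(I−A)·d / det(I−A), with det(I−A) = 0.5020:
  x_1 = (0.7150·300 + 0.1750·110 + 0.2075·60) / 0.5020 = 246.20 / 0.5020 ≈ 490.44
  x_2 = (0.3600·300 + 0.7200·110 + 0.2800·60) / 0.5020 = 204.00 / 0.5020 ≈ 406.37
  x_3 = (0.0800·300 + 0.1600·110 + 0.6200·60) / 0.5020 = 78.80 / 0.5020 ≈ 156.97

x_1 = 490.44, x_2 = 406.37, x_3 = 156.97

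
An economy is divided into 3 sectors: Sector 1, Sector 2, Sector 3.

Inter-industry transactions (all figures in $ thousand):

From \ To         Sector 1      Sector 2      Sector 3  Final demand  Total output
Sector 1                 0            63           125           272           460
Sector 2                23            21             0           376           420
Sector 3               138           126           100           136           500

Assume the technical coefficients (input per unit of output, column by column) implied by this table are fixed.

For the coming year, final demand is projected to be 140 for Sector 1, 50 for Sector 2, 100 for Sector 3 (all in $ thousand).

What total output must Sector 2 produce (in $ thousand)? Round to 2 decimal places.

Technical coefficients a_ij = z_ij / X_j:
  a_11 = 0/460 = 0.00, a_21 = 23/460 = 0.05, a_31 = 138/460 = 0.30
  a_12 = 63/420 = 0.15, a_22 = 21/420 = 0.05, a_32 = 126/420 = 0.30
  a_13 = 125/500 = 0.25, a_23 = 0/500 = 0.00, a_33 = 100/500 = 0.20
I − A =
  [   1.00    -0.15    -0.25]
  [  -0.05     0.95     0.00]
  [  -0.30    -0.30     0.80]
Cofactors of I−A, C_ij = (−1)^(i+j)·(minor ij) (rows/columns in the sector order above):
  C_11 = (0.95)(0.80) − (0.00)(-0.30) = 0.7600
  C_12 = −[(-0.05)(0.80) − (0.00)(-0.30)] = 0.0400
  C_13 = (-0.05)(-0.30) − (0.95)(-0.30) = 0.3000
  C_21 = −[(-0.15)(0.80) − (-0.25)(-0.30)] = 0.1950
  C_22 = (1.00)(0.80) − (-0.25)(-0.30) = 0.7250
  C_23 = −[(1.00)(-0.30) − (-0.15)(-0.30)] = 0.3450
  C_31 = (-0.15)(0.00) − (-0.25)(0.95) = 0.2375
  C_32 = −[(1.00)(0.00) − (-0.25)(-0.05)] = 0.0125
  C_33 = (1.00)(0.95) − (-0.15)(-0.05) = 0.9425
det(I−A) = Σ_j (I−A)_1j·C_1j = (1.00)(0.7600) + (-0.15)(0.0400) + (-0.25)(0.3000) = 0.6790
adj(I−A) = Cᵀ =
  [ 0.7600   0.1950   0.2375]
  [ 0.0400   0.7250   0.0125]
  [ 0.3000   0.3450   0.9425]
(I − A)⁻¹ = adj(I−A) / det(I−A) ≈
  [   1.1193     0.2872     0.3498]
  [   0.0589     1.0677     0.0184]
  [   0.4418     0.5081     1.3881]
x = (I − A)⁻¹ d = adj(I−A)·d / det(I−A), with det(I−A) = 0.6790:
  x_1 = (0.7600·140 + 0.1950·50 + 0.2375·100) / 0.6790 = 139.90 / 0.6790 ≈ 206.04
  x_2 = (0.0400·140 + 0.7250·50 + 0.0125·100) / 0.6790 = 43.10 / 0.6790 ≈ 63.48
  x_3 = (0.3000·140 + 0.3450·50 + 0.9425·100) / 0.6790 = 153.50 / 0.6790 ≈ 226.07

x_2 = 63.48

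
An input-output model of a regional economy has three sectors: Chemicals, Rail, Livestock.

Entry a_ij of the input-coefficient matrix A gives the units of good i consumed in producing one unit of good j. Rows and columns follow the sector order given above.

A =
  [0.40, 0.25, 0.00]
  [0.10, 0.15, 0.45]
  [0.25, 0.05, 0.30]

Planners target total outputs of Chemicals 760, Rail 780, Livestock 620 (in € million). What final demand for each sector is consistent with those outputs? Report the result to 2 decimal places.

d_C = 261.00, d_R = 308.00, d_L = 205.00

I − A =
  [   0.60    -0.25     0.00]
  [  -0.10     0.85    -0.45]
  [  -0.25    -0.05     0.70]
d = (I − A) x:
  d_C = (+0.60)·760 + (-0.25)·780 + (+0.00)·620 = 261.00
  d_R = (-0.10)·760 + (+0.85)·780 + (-0.45)·620 = 308.00
  d_L = (-0.25)·760 + (-0.05)·780 + (+0.70)·620 = 205.00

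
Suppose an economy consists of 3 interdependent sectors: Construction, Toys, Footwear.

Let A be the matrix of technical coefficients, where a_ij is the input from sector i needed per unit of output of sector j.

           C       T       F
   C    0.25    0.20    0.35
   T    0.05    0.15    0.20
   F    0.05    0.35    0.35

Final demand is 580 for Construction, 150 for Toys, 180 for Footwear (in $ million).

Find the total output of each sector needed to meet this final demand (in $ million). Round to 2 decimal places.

x_C = 1138.70, x_T = 376.98, x_F = 567.51

I − A =
  [   0.75    -0.20    -0.35]
  [  -0.05     0.85    -0.20]
  [  -0.05    -0.35     0.65]
Cofactors of I−A, C_ij = (−1)^(i+j)·(minor ij) (rows/columns in the sector order above):
  C_11 = (0.85)(0.65) − (-0.20)(-0.35) = 0.4825
  C_12 = −[(-0.05)(0.65) − (-0.20)(-0.05)] = 0.0425
  C_13 = (-0.05)(-0.35) − (0.85)(-0.05) = 0.0600
  C_21 = −[(-0.20)(0.65) − (-0.35)(-0.35)] = 0.2525
  C_22 = (0.75)(0.65) − (-0.35)(-0.05) = 0.4700
  C_23 = −[(0.75)(-0.35) − (-0.20)(-0.05)] = 0.2725
  C_31 = (-0.20)(-0.20) − (-0.35)(0.85) = 0.3375
  C_32 = −[(0.75)(-0.20) − (-0.35)(-0.05)] = 0.1675
  C_33 = (0.75)(0.85) − (-0.20)(-0.05) = 0.6275
det(I−A) = Σ_j (I−A)_1j·C_1j = (0.75)(0.4825) + (-0.20)(0.0425) + (-0.35)(0.0600) = 0.332375
adj(I−A) = Cᵀ =
  [ 0.4825   0.2525   0.3375]
  [ 0.0425   0.4700   0.1675]
  [ 0.0600   0.2725   0.6275]
(I − A)⁻¹ = adj(I−A) / det(I−A) ≈
  [   1.4517     0.7597     1.0154]
  [   0.1279     1.4141     0.5039]
  [   0.1805     0.8199     1.8879]
x = (I − A)⁻¹ d = adj(I−A)·d / det(I−A), with det(I−A) = 0.332375:
  x_C = (0.4825·580 + 0.2525·150 + 0.3375·180) / 0.332375 = 378.475 / 0.332375 ≈ 1138.70
  x_T = (0.0425·580 + 0.4700·150 + 0.1675·180) / 0.332375 = 125.30 / 0.332375 ≈ 376.98
  x_F = (0.0600·580 + 0.2725·150 + 0.6275·180) / 0.332375 = 188.625 / 0.332375 ≈ 567.51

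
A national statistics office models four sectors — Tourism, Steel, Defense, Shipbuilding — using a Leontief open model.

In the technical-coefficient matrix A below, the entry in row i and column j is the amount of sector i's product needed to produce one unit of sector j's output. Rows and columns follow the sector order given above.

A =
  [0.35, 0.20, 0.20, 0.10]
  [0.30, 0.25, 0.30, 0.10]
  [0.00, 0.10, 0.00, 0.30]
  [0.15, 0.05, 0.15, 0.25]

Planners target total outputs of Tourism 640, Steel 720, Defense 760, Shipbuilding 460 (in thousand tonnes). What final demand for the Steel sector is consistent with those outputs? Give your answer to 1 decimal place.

d_2 = 74.0

I − A =
  [   0.65    -0.20    -0.20    -0.10]
  [  -0.30     0.75    -0.30    -0.10]
  [   0.00    -0.10     1.00    -0.30]
  [  -0.15    -0.05    -0.15     0.75]
d = (I − A) x:
  d_1 = (+0.65)·640 + (-0.20)·720 + (-0.20)·760 + (-0.10)·460 = 74.0
  d_2 = (-0.30)·640 + (+0.75)·720 + (-0.30)·760 + (-0.10)·460 = 74.0
  d_3 = (+0.00)·640 + (-0.10)·720 + (+1.00)·760 + (-0.30)·460 = 550.0
  d_4 = (-0.15)·640 + (-0.05)·720 + (-0.15)·760 + (+0.75)·460 = 99.0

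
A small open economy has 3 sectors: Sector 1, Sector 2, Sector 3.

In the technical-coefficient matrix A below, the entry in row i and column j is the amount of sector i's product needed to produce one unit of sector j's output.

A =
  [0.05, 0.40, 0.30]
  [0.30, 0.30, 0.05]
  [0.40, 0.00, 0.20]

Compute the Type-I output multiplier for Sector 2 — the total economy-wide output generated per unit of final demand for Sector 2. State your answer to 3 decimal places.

I − A =
  [   0.95    -0.40    -0.30]
  [  -0.30     0.70    -0.05]
  [  -0.40     0.00     0.80]
Cofactors of I−A, C_ij = (−1)^(i+j)·(minor ij) (rows/columns in the sector order above):
  C_11 = (0.70)(0.80) − (-0.05)(0.00) = 0.5600
  C_12 = −[(-0.30)(0.80) − (-0.05)(-0.40)] = 0.2600
  C_13 = (-0.30)(0.00) − (0.70)(-0.40) = 0.2800
  C_21 = −[(-0.40)(0.80) − (-0.30)(0.00)] = 0.3200
  C_22 = (0.95)(0.80) − (-0.30)(-0.40) = 0.6400
  C_23 = −[(0.95)(0.00) − (-0.40)(-0.40)] = 0.1600
  C_31 = (-0.40)(-0.05) − (-0.30)(0.70) = 0.2300
  C_32 = −[(0.95)(-0.05) − (-0.30)(-0.30)] = 0.1375
  C_33 = (0.95)(0.70) − (-0.40)(-0.30) = 0.5450
det(I−A) = Σ_j (I−A)_1j·C_1j = (0.95)(0.5600) + (-0.40)(0.2600) + (-0.30)(0.2800) = 0.3440
adj(I−A) = Cᵀ =
  [ 0.5600   0.3200   0.2300]
  [ 0.2600   0.6400   0.1375]
  [ 0.2800   0.1600   0.5450]
(I − A)⁻¹ = adj(I−A) / det(I−A) ≈
  [   1.6279     0.9302     0.6686]
  [   0.7558     1.8605     0.3997]
  [   0.8140     0.4651     1.5843]
The output multiplier for sector j is the column-j sum of the Leontief inverse (I − A)⁻¹ = adj(I−A) / det(I−A).
Column 2 of adj(I−A): (0.3200, 0.6400, 0.1600); det(I−A) = 0.3440.
m_2 = (0.3200 + 0.6400 + 0.1600) / 0.3440 = 1.12 / 0.3440 ≈ 3.256.

m_2 = 3.256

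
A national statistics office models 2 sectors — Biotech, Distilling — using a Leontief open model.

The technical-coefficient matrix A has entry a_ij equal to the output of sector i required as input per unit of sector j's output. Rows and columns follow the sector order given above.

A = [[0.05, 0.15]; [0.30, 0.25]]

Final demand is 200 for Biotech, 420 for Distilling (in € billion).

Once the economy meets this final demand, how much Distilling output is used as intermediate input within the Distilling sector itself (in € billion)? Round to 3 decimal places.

I − A =
  [   0.95    -0.15]
  [  -0.30     0.75]
det(I−A) = (0.95)(0.75) − (-0.15)(-0.30) = 0.6675
adj(I−A) = [[0.75, 0.15], [0.30, 0.95]]
(I − A)⁻¹ = adj(I−A) / det(I−A) ≈
  [   1.1236     0.2247]
  [   0.4494     1.4232]
First solve x = (I − A)⁻¹ d = adj(I−A)·d / det(I−A); in particular x_2 = (0.30·200 + 0.95·420) / 0.6675 = 459.00 / 0.6675 ≈ 687.64045.
Intermediate flow from 2 to 2: z_22 = a_22 · x_2 = 0.25 × 459.00 / 0.6675 = 114.75 / 0.6675 ≈ 171.910.

z_22 = 171.910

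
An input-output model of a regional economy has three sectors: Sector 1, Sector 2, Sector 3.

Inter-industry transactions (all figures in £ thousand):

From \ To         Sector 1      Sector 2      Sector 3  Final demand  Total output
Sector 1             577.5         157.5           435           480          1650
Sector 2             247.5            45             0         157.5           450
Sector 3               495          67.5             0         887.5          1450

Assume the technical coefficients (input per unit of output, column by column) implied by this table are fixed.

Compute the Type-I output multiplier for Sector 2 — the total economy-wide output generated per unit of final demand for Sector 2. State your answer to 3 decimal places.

Technical coefficients a_ij = z_ij / X_j:
  a_11 = 577.5/1650 = 0.35, a_21 = 247.5/1650 = 0.15, a_31 = 495/1650 = 0.30
  a_12 = 157.5/450 = 0.35, a_22 = 45/450 = 0.10, a_32 = 67.5/450 = 0.15
  a_13 = 435/1450 = 0.30, a_23 = 0/1450 = 0.00, a_33 = 0/1450 = 0.00
I − A =
  [   0.65    -0.35    -0.30]
  [  -0.15     0.90     0.00]
  [  -0.30    -0.15     1.00]
Cofactors of I−A, C_ij = (−1)^(i+j)·(minor ij) (rows/columns in the sector order above):
  C_11 = (0.90)(1.00) − (0.00)(-0.15) = 0.9000
  C_12 = −[(-0.15)(1.00) − (0.00)(-0.30)] = 0.1500
  C_13 = (-0.15)(-0.15) − (0.90)(-0.30) = 0.2925
  C_21 = −[(-0.35)(1.00) − (-0.30)(-0.15)] = 0.3950
  C_22 = (0.65)(1.00) − (-0.30)(-0.30) = 0.5600
  C_23 = −[(0.65)(-0.15) − (-0.35)(-0.30)] = 0.2025
  C_31 = (-0.35)(0.00) − (-0.30)(0.90) = 0.2700
  C_32 = −[(0.65)(0.00) − (-0.30)(-0.15)] = 0.0450
  C_33 = (0.65)(0.90) − (-0.35)(-0.15) = 0.5325
det(I−A) = Σ_j (I−A)_1j·C_1j = (0.65)(0.9000) + (-0.35)(0.1500) + (-0.30)(0.2925) = 0.44475
adj(I−A) = Cᵀ =
  [ 0.9000   0.3950   0.2700]
  [ 0.1500   0.5600   0.0450]
  [ 0.2925   0.2025   0.5325]
(I − A)⁻¹ = adj(I−A) / det(I−A) ≈
  [   2.0236     0.8881     0.6071]
  [   0.3373     1.2591     0.1012]
  [   0.6577     0.4553     1.1973]
The output multiplier for sector j is the column-j sum of the Leontief inverse (I − A)⁻¹ = adj(I−A) / det(I−A).
Column 2 of adj(I−A): (0.3950, 0.5600, 0.2025); det(I−A) = 0.44475.
m_2 = (0.3950 + 0.5600 + 0.2025) / 0.44475 = 1.1575 / 0.44475 ≈ 2.603.

m_2 = 2.603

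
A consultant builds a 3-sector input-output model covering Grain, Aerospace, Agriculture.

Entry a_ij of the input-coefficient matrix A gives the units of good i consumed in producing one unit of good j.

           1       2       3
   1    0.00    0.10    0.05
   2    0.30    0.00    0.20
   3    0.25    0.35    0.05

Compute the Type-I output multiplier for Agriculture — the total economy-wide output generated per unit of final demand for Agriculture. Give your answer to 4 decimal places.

I − A =
  [   1.00    -0.10    -0.05]
  [  -0.30     1.00    -0.20]
  [  -0.25    -0.35     0.95]
Cofactors of I−A, C_ij = (−1)^(i+j)·(minor ij) (rows/columns in the sector order above):
  C_11 = (1.00)(0.95) − (-0.20)(-0.35) = 0.8800
  C_12 = −[(-0.30)(0.95) − (-0.20)(-0.25)] = 0.3350
  C_13 = (-0.30)(-0.35) − (1.00)(-0.25) = 0.3550
  C_21 = −[(-0.10)(0.95) − (-0.05)(-0.35)] = 0.1125
  C_22 = (1.00)(0.95) − (-0.05)(-0.25) = 0.9375
  C_23 = −[(1.00)(-0.35) − (-0.10)(-0.25)] = 0.3750
  C_31 = (-0.10)(-0.20) − (-0.05)(1.00) = 0.0700
  C_32 = −[(1.00)(-0.20) − (-0.05)(-0.30)] = 0.2150
  C_33 = (1.00)(1.00) − (-0.10)(-0.30) = 0.9700
det(I−A) = Σ_j (I−A)_1j·C_1j = (1.00)(0.8800) + (-0.10)(0.3350) + (-0.05)(0.3550) = 0.82875
adj(I−A) = Cᵀ =
  [ 0.8800   0.1125   0.0700]
  [ 0.3350   0.9375   0.2150]
  [ 0.3550   0.3750   0.9700]
(I − A)⁻¹ = adj(I−A) / det(I−A) ≈
  [   1.06184     0.13575     0.08446]
  [   0.40422     1.13122     0.25943]
  [   0.42836     0.45249     1.17044]
The output multiplier for sector j is the column-j sum of the Leontief inverse (I − A)⁻¹ = adj(I−A) / det(I−A).
Column 3 of adj(I−A): (0.0700, 0.2150, 0.9700); det(I−A) = 0.82875.
m_3 = (0.0700 + 0.2150 + 0.9700) / 0.82875 = 1.255 / 0.82875 ≈ 1.5143.

m_3 = 1.5143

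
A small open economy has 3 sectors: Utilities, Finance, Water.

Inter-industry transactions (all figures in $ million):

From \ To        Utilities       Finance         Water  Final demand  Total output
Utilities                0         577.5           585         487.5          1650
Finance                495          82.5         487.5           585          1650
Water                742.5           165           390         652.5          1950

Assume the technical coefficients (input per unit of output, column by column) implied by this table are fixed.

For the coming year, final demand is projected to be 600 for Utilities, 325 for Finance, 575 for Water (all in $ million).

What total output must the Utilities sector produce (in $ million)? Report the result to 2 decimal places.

x_1 = 1593.54

Technical coefficients a_ij = z_ij / X_j:
  a_11 = 0/1650 = 0.00, a_21 = 495/1650 = 0.30, a_31 = 742.5/1650 = 0.45
  a_12 = 577.5/1650 = 0.35, a_22 = 82.5/1650 = 0.05, a_32 = 165/1650 = 0.10
  a_13 = 585/1950 = 0.30, a_23 = 487.5/1950 = 0.25, a_33 = 390/1950 = 0.20
I − A =
  [   1.00    -0.35    -0.30]
  [  -0.30     0.95    -0.25]
  [  -0.45    -0.10     0.80]
Cofactors of I−A, C_ij = (−1)^(i+j)·(minor ij) (rows/columns in the sector order above):
  C_11 = (0.95)(0.80) − (-0.25)(-0.10) = 0.7350
  C_12 = −[(-0.30)(0.80) − (-0.25)(-0.45)] = 0.3525
  C_13 = (-0.30)(-0.10) − (0.95)(-0.45) = 0.4575
  C_21 = −[(-0.35)(0.80) − (-0.30)(-0.10)] = 0.3100
  C_22 = (1.00)(0.80) − (-0.30)(-0.45) = 0.6650
  C_23 = −[(1.00)(-0.10) − (-0.35)(-0.45)] = 0.2575
  C_31 = (-0.35)(-0.25) − (-0.30)(0.95) = 0.3725
  C_32 = −[(1.00)(-0.25) − (-0.30)(-0.30)] = 0.3400
  C_33 = (1.00)(0.95) − (-0.35)(-0.30) = 0.8450
det(I−A) = Σ_j (I−A)_1j·C_1j = (1.00)(0.7350) + (-0.35)(0.3525) + (-0.30)(0.4575) = 0.474375
adj(I−A) = Cᵀ =
  [ 0.7350   0.3100   0.3725]
  [ 0.3525   0.6650   0.3400]
  [ 0.4575   0.2575   0.8450]
(I − A)⁻¹ = adj(I−A) / det(I−A) ≈
  [   1.5494     0.6535     0.7852]
  [   0.7431     1.4018     0.7167]
  [   0.9644     0.5428     1.7813]
x = (I − A)⁻¹ d = adj(I−A)·d / det(I−A), with det(I−A) = 0.474375:
  x_1 = (0.7350·600 + 0.3100·325 + 0.3725·575) / 0.474375 = 755.9375 / 0.474375 ≈ 1593.54
  x_2 = (0.3525·600 + 0.6650·325 + 0.3400·575) / 0.474375 = 623.125 / 0.474375 ≈ 1313.57
  x_3 = (0.4575·600 + 0.2575·325 + 0.8450·575) / 0.474375 = 844.0625 / 0.474375 ≈ 1779.31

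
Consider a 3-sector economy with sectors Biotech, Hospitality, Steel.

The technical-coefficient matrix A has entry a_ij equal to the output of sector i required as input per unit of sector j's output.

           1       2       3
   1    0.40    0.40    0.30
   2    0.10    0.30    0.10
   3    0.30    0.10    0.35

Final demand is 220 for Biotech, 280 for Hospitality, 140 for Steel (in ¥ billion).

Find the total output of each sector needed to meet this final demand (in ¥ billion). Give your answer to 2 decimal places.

x_1 = 1313.50, x_2 = 720.86, x_3 = 932.52

I − A =
  [   0.60    -0.40    -0.30]
  [  -0.10     0.70    -0.10]
  [  -0.30    -0.10     0.65]
Cofactors of I−A, C_ij = (−1)^(i+j)·(minor ij) (rows/columns in the sector order above):
  C_11 = (0.70)(0.65) − (-0.10)(-0.10) = 0.4450
  C_12 = −[(-0.10)(0.65) − (-0.10)(-0.30)] = 0.0950
  C_13 = (-0.10)(-0.10) − (0.70)(-0.30) = 0.2200
  C_21 = −[(-0.40)(0.65) − (-0.30)(-0.10)] = 0.2900
  C_22 = (0.60)(0.65) − (-0.30)(-0.30) = 0.3000
  C_23 = −[(0.60)(-0.10) − (-0.40)(-0.30)] = 0.1800
  C_31 = (-0.40)(-0.10) − (-0.30)(0.70) = 0.2500
  C_32 = −[(0.60)(-0.10) − (-0.30)(-0.10)] = 0.0900
  C_33 = (0.60)(0.70) − (-0.40)(-0.10) = 0.3800
det(I−A) = Σ_j (I−A)_1j·C_1j = (0.60)(0.4450) + (-0.40)(0.0950) + (-0.30)(0.2200) = 0.1630
adj(I−A) = Cᵀ =
  [ 0.4450   0.2900   0.2500]
  [ 0.0950   0.3000   0.0900]
  [ 0.2200   0.1800   0.3800]
(I − A)⁻¹ = adj(I−A) / det(I−A) ≈
  [   2.7301     1.7791     1.5337]
  [   0.5828     1.8405     0.5521]
  [   1.3497     1.1043     2.3313]
x = (I − A)⁻¹ d = adj(I−A)·d / det(I−A), with det(I−A) = 0.1630:
  x_1 = (0.4450·220 + 0.2900·280 + 0.2500·140) / 0.1630 = 214.10 / 0.1630 ≈ 1313.50
  x_2 = (0.0950·220 + 0.3000·280 + 0.0900·140) / 0.1630 = 117.50 / 0.1630 ≈ 720.86
  x_3 = (0.2200·220 + 0.1800·280 + 0.3800·140) / 0.1630 = 152.00 / 0.1630 ≈ 932.52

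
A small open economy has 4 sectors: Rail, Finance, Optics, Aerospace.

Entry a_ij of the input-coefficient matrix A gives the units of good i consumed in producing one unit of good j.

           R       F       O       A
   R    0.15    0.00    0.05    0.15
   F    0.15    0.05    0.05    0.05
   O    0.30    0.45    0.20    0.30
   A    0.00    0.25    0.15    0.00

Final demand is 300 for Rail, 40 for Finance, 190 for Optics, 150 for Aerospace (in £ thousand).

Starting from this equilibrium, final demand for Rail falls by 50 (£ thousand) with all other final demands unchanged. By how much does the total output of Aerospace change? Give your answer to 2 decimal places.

I − A =
  [   0.85     0.00    -0.05    -0.15]
  [  -0.15     0.95    -0.05    -0.05]
  [  -0.30    -0.45     0.80    -0.30]
  [   0.00    -0.25    -0.15     1.00]
Compute the cofactors C_ij = (−1)^(i+j)·(3×3 minor ij) of I−A; the adjugate is their transpose:
adj(I−A) = Cᵀ =
  [ 0.677625   0.066375   0.070125   0.126000]
  [ 0.130500   0.620000   0.059750   0.068500]
  [ 0.360000   0.457500   0.791250   0.314250]
  [ 0.086625   0.223625   0.133625   0.609250]
det(I−A) = Σ_j (I−A)_1j·C_1j = (0.85)(0.677625) + (0.00)(0.130500) + (-0.05)(0.360000) + (-0.15)(0.086625) = 0.5449875
(I − A)⁻¹ = adj(I−A) / det(I−A) ≈
  [   1.2434     0.1218     0.1287     0.2312]
  [   0.2395     1.1376     0.1096     0.1257]
  [   0.6606     0.8395     1.4519     0.5766]
  [   0.1589     0.4103     0.2452     1.1179]
Δx = (I − A)⁻¹ Δd with Δd having -50 in the Rail component and 0 elsewhere.
So Δx_A = L_AR · (-50), where L_AR = adj(I−A)_AR / det(I−A) = 0.086625 / 0.5449875.
Δx_A = 0.086625 × (-50) / 0.5449875 = -4.33125 / 0.5449875 ≈ -7.95.

Δx_A = -7.95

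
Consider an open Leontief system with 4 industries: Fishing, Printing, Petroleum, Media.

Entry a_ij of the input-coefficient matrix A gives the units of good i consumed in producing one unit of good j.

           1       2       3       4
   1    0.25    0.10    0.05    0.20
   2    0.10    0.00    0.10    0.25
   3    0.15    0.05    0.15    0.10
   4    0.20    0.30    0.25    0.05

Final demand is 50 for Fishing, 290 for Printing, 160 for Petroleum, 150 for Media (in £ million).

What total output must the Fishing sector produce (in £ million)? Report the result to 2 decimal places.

x_1 = 266.45

I − A =
  [   0.75    -0.10    -0.05    -0.20]
  [  -0.10     1.00    -0.10    -0.25]
  [  -0.15    -0.05     0.85    -0.10]
  [  -0.20    -0.30    -0.25     0.95]
Compute the cofactors C_ij = (−1)^(i+j)·(3×3 minor ij) of I−A; the adjugate is their transpose:
adj(I−A) = Cᵀ =
  [ 0.707875   0.135625   0.115500   0.196875]
  [ 0.146375   0.537250   0.126375   0.185500]
  [ 0.161500   0.081375   0.595750   0.118125]
  [ 0.237750   0.219625   0.221000   0.616000]
det(I−A) = Σ_j (I−A)_1j·C_1j = (0.75)(0.707875) + (-0.10)(0.146375) + (-0.05)(0.161500) + (-0.20)(0.237750) = 0.46064375
(I − A)⁻¹ = adj(I−A) / det(I−A) ≈
  [   1.5367     0.2944     0.2507     0.4274]
  [   0.3178     1.1663     0.2743     0.4027]
  [   0.3506     0.1767     1.2933     0.2564]
  [   0.5161     0.4768     0.4798     1.3373]
x = (I − A)⁻¹ d = adj(I−A)·d / det(I−A), with det(I−A) = 0.46064375:
  x_1 = (0.707875·50 + 0.135625·290 + 0.115500·160 + 0.196875·150) / 0.46064375 = 122.73625 / 0.46064375 ≈ 266.45
  x_2 = (0.146375·50 + 0.537250·290 + 0.126375·160 + 0.185500·150) / 0.46064375 = 211.16625 / 0.46064375 ≈ 458.42
  x_3 = (0.161500·50 + 0.081375·290 + 0.595750·160 + 0.118125·150) / 0.46064375 = 144.7125 / 0.46064375 ≈ 314.15
  x_4 = (0.237750·50 + 0.219625·290 + 0.221000·160 + 0.616000·150) / 0.46064375 = 203.33875 / 0.46064375 ≈ 441.42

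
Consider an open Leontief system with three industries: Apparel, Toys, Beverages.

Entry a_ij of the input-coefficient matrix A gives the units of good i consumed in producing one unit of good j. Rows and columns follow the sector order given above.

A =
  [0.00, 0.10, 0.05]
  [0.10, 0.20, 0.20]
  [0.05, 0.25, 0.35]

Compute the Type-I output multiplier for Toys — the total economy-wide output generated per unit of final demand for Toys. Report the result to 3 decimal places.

I − A =
  [   1.00    -0.10    -0.05]
  [  -0.10     0.80    -0.20]
  [  -0.05    -0.25     0.65]
Cofactors of I−A, C_ij = (−1)^(i+j)·(minor ij) (rows/columns in the sector order above):
  C_11 = (0.80)(0.65) − (-0.20)(-0.25) = 0.4700
  C_12 = −[(-0.10)(0.65) − (-0.20)(-0.05)] = 0.0750
  C_13 = (-0.10)(-0.25) − (0.80)(-0.05) = 0.0650
  C_21 = −[(-0.10)(0.65) − (-0.05)(-0.25)] = 0.0775
  C_22 = (1.00)(0.65) − (-0.05)(-0.05) = 0.6475
  C_23 = −[(1.00)(-0.25) − (-0.10)(-0.05)] = 0.2550
  C_31 = (-0.10)(-0.20) − (-0.05)(0.80) = 0.0600
  C_32 = −[(1.00)(-0.20) − (-0.05)(-0.10)] = 0.2050
  C_33 = (1.00)(0.80) − (-0.10)(-0.10) = 0.7900
det(I−A) = Σ_j (I−A)_1j·C_1j = (1.00)(0.4700) + (-0.10)(0.0750) + (-0.05)(0.0650) = 0.45925
adj(I−A) = Cᵀ =
  [ 0.4700   0.0775   0.0600]
  [ 0.0750   0.6475   0.2050]
  [ 0.0650   0.2550   0.7900]
(I − A)⁻¹ = adj(I−A) / det(I−A) ≈
  [   1.0234     0.1688     0.1306]
  [   0.1633     1.4099     0.4464]
  [   0.1415     0.5553     1.7202]
The output multiplier for sector j is the column-j sum of the Leontief inverse (I − A)⁻¹ = adj(I−A) / det(I−A).
Column 2 of adj(I−A): (0.0775, 0.6475, 0.2550); det(I−A) = 0.45925.
m_2 = (0.0775 + 0.6475 + 0.2550) / 0.45925 = 0.98 / 0.45925 ≈ 2.134.

m_2 = 2.134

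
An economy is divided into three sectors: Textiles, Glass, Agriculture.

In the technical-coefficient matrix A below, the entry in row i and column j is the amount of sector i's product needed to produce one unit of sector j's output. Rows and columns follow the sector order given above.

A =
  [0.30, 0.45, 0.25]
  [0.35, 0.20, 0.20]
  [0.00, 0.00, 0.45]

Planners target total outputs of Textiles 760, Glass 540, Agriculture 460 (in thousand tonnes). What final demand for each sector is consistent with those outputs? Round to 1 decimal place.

d_1 = 174.0, d_2 = 74.0, d_3 = 253.0

I − A =
  [   0.70    -0.45    -0.25]
  [  -0.35     0.80    -0.20]
  [   0.00     0.00     0.55]
d = (I − A) x:
  d_1 = (+0.70)·760 + (-0.45)·540 + (-0.25)·460 = 174.0
  d_2 = (-0.35)·760 + (+0.80)·540 + (-0.20)·460 = 74.0
  d_3 = (+0.00)·760 + (+0.00)·540 + (+0.55)·460 = 253.0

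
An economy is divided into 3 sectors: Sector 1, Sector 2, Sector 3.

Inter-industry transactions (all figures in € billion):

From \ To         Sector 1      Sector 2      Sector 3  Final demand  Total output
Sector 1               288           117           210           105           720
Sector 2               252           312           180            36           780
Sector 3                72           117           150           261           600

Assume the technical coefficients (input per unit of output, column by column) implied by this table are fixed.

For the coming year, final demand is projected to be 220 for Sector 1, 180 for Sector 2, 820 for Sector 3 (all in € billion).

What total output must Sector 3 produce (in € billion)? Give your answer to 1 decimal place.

Technical coefficients a_ij = z_ij / X_j:
  a_11 = 288/720 = 0.40, a_21 = 252/720 = 0.35, a_31 = 72/720 = 0.10
  a_12 = 117/780 = 0.15, a_22 = 312/780 = 0.40, a_32 = 117/780 = 0.15
  a_13 = 210/600 = 0.35, a_23 = 180/600 = 0.30, a_33 = 150/600 = 0.25
I − A =
  [   0.60    -0.15    -0.35]
  [  -0.35     0.60    -0.30]
  [  -0.10    -0.15     0.75]
Cofactors of I−A, C_ij = (−1)^(i+j)·(minor ij) (rows/columns in the sector order above):
  C_11 = (0.60)(0.75) − (-0.30)(-0.15) = 0.4050
  C_12 = −[(-0.35)(0.75) − (-0.30)(-0.10)] = 0.2925
  C_13 = (-0.35)(-0.15) − (0.60)(-0.10) = 0.1125
  C_21 = −[(-0.15)(0.75) − (-0.35)(-0.15)] = 0.1650
  C_22 = (0.60)(0.75) − (-0.35)(-0.10) = 0.4150
  C_23 = −[(0.60)(-0.15) − (-0.15)(-0.10)] = 0.1050
  C_31 = (-0.15)(-0.30) − (-0.35)(0.60) = 0.2550
  C_32 = −[(0.60)(-0.30) − (-0.35)(-0.35)] = 0.3025
  C_33 = (0.60)(0.60) − (-0.15)(-0.35) = 0.3075
det(I−A) = Σ_j (I−A)_1j·C_1j = (0.60)(0.4050) + (-0.15)(0.2925) + (-0.35)(0.1125) = 0.15975
adj(I−A) = Cᵀ =
  [ 0.4050   0.1650   0.2550]
  [ 0.2925   0.4150   0.3025]
  [ 0.1125   0.1050   0.3075]
(I − A)⁻¹ = adj(I−A) / det(I−A) ≈
  [   2.5352     1.0329     1.5962]
  [   1.8310     2.5978     1.8936]
  [   0.7042     0.6573     1.9249]
x = (I − A)⁻¹ d = adj(I−A)·d / det(I−A), with det(I−A) = 0.15975:
  x_1 = (0.4050·220 + 0.1650·180 + 0.2550·820) / 0.15975 = 327.90 / 0.15975 ≈ 2052.6
  x_2 = (0.2925·220 + 0.4150·180 + 0.3025·820) / 0.15975 = 387.10 / 0.15975 ≈ 2423.2
  x_3 = (0.1125·220 + 0.1050·180 + 0.3075·820) / 0.15975 = 295.80 / 0.15975 ≈ 1851.6

x_3 = 1851.6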